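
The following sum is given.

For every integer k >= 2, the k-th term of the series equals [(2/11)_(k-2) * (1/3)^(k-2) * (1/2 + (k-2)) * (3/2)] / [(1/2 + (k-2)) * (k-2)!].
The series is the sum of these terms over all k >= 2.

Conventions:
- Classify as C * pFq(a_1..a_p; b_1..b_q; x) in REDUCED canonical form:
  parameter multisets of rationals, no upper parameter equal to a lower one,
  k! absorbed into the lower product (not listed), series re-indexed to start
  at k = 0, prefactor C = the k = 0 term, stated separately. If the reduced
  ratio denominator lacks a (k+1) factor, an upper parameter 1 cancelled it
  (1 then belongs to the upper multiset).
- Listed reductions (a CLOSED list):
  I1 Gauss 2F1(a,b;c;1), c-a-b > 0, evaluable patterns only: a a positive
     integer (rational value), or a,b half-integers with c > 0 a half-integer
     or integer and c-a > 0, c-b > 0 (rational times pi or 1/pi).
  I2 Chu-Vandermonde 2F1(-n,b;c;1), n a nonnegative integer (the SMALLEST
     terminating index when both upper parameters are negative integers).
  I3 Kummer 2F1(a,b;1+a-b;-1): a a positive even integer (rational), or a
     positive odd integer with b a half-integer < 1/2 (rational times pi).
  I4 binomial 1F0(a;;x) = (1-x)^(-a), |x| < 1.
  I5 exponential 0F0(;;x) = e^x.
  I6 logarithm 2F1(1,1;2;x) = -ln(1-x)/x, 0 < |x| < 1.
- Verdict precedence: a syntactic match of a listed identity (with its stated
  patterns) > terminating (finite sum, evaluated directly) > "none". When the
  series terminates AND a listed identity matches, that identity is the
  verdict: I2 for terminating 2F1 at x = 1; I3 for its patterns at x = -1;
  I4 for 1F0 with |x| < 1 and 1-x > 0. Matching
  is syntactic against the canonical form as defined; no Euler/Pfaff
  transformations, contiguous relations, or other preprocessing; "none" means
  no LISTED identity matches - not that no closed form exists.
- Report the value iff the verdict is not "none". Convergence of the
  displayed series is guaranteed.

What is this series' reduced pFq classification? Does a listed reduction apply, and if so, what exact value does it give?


This is 3/2 * 1F0(2/11; -; 1/3) in reduced canonical form. Verdict: the I4 binomial reduction matches (the 1F0 binomial series: exponent -2/11, x = 1/3). Hence: (3/2) * (2/3)^(-2/11).

The tell: from the first term 3/2: the factor k + 1/2 cancels (top and bottom), leaving prefactor 3/2.
Ratio: r(k) = (1/3) * (k+2/11) / [(k+1)] - poly over poly, x = (1/3) from leading terms; C = 3/2 at k = 0.


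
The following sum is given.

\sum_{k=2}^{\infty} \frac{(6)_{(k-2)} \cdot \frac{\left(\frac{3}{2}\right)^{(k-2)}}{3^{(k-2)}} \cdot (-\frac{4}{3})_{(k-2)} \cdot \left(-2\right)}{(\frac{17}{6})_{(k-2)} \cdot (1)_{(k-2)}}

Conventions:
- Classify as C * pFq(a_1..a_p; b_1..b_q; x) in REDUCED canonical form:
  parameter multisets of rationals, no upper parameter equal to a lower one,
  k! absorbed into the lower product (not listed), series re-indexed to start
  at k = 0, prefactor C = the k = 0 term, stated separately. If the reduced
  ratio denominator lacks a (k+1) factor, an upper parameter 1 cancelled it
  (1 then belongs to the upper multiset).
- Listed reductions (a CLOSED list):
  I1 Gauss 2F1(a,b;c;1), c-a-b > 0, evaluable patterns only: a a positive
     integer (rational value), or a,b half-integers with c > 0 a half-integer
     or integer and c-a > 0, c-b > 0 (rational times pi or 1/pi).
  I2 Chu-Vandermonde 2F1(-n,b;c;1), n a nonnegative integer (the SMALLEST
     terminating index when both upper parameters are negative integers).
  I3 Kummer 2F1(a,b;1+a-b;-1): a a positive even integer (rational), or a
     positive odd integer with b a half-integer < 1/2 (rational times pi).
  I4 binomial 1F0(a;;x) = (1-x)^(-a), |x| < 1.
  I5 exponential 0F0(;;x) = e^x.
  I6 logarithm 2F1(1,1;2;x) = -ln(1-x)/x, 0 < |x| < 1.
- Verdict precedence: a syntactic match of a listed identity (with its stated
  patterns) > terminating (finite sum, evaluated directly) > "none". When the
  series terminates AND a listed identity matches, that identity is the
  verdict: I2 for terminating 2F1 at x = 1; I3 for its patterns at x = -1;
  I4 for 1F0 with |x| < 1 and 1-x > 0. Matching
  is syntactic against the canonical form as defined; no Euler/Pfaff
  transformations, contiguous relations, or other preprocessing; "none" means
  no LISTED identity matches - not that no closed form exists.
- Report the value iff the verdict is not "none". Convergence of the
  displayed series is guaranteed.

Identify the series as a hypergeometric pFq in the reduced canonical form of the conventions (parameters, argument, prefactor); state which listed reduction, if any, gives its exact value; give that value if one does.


x = \frac{1}{2} here; the reduced form reads 2F1, upper {-\frac{4}{3}, 6}, lower {\frac{17}{6}}, C = -2. Verdict: none. A 2F1 with upper {-\frac{4}{3}, 6} fits none of I1-I6 at x = \frac{1}{2}; the sum runs forever.

First insight: with t_0 = -2, the two k-th powers (prefactor -2) combine into one argument.
Ratio: r(k) = \frac{1}{2} * (k-\frac{4}{3}) (k+6) / [(k+\frac{17}{6}) (k+1)] - poly over poly, x = \frac{1}{2} from leading terms; C = -2 at k = 0.


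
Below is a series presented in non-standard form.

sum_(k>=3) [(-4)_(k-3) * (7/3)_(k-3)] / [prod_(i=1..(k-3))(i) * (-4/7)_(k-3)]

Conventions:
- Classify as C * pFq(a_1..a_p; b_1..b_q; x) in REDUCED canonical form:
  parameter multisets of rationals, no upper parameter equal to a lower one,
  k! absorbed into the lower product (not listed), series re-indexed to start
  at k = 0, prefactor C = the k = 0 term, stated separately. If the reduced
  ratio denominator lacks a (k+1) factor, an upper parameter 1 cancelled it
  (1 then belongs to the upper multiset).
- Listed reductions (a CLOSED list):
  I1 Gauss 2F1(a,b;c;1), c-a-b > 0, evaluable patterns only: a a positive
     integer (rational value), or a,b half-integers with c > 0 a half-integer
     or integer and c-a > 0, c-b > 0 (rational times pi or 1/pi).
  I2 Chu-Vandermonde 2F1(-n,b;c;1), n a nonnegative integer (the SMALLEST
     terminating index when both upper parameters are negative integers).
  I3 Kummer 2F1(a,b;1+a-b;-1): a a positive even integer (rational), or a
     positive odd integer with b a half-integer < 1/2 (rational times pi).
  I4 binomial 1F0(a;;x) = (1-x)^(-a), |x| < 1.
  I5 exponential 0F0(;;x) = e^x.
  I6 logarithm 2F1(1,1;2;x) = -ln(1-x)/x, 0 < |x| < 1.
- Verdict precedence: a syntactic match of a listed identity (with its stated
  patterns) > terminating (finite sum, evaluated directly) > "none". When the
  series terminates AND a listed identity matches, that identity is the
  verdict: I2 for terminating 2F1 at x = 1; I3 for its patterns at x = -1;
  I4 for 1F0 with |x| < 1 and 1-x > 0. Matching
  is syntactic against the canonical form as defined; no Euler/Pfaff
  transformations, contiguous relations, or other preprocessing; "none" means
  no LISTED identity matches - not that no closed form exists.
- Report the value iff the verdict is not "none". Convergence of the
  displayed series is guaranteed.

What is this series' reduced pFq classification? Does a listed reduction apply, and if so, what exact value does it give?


The series (x = 1) is 2F1: upper {-4, 7/3}, lower {-4/7}, prefactor 1. Verdict: Chu-Vandermonde (I2) fires (terminating 2F1 at x = 1 with n = 4, b = 7/3, c = -4/7). Value: 2318/4131.

Structural cue: x = 1 and the product of the first k integers (C = 1) is k!.
Step ratio: r(k) = 1 * (k-4) (k+7/3) / [(k-4/7) (k+1)] - rational; roots negated = parameters, x = 1, C = 1.


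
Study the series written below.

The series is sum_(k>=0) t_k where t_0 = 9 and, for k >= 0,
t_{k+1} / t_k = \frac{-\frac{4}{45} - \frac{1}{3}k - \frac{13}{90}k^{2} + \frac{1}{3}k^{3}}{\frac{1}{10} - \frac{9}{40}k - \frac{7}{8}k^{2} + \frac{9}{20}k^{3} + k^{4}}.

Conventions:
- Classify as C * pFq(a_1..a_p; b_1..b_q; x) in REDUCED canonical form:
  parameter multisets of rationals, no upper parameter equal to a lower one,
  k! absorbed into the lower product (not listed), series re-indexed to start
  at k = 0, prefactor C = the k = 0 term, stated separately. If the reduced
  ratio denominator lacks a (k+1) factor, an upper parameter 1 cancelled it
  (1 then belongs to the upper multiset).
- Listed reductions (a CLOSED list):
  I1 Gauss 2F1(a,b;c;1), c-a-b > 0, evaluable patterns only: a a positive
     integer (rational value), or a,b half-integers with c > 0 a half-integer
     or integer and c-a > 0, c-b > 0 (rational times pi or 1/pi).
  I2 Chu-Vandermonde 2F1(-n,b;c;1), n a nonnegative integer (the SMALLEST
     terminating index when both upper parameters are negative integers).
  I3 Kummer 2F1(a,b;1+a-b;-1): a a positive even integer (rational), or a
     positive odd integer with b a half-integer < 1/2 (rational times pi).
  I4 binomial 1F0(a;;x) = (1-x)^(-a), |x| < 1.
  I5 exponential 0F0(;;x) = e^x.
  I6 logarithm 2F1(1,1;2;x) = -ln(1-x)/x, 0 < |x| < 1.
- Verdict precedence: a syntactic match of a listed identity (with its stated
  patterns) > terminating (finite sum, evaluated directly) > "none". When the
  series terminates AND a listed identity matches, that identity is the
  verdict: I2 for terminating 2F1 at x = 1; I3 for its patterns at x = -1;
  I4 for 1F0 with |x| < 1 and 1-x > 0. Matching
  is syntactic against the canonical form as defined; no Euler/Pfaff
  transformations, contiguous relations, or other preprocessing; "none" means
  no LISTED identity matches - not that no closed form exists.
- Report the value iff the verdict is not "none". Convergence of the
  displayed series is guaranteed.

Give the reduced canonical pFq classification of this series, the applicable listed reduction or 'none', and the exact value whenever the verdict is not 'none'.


x = \frac{1}{3} here; the reduced form reads 2F2, upper {-\frac{4}{3}, \frac{2}{5}}, lower {-\frac{4}{5}, -\frac{1}{4}}, C = 9. Verdict: none here - no I1-I6 shape fits x = \frac{1}{3} with lower {-\frac{4}{5}, -\frac{1}{4}}.

Structural cue: t_0 being 9, cancel k + 1/2 from the displayed ratio first; then C = 9, x = 1/3.
Ratio: r(k) = \frac{1}{3} * (k-\frac{4}{3}) (k+\frac{2}{5}) / [(k-\frac{4}{5}) (k-\frac{1}{4}) (k+1)] - rational in k, leading ratio \frac{1}{3}; with t_0 = 9, classification follows.


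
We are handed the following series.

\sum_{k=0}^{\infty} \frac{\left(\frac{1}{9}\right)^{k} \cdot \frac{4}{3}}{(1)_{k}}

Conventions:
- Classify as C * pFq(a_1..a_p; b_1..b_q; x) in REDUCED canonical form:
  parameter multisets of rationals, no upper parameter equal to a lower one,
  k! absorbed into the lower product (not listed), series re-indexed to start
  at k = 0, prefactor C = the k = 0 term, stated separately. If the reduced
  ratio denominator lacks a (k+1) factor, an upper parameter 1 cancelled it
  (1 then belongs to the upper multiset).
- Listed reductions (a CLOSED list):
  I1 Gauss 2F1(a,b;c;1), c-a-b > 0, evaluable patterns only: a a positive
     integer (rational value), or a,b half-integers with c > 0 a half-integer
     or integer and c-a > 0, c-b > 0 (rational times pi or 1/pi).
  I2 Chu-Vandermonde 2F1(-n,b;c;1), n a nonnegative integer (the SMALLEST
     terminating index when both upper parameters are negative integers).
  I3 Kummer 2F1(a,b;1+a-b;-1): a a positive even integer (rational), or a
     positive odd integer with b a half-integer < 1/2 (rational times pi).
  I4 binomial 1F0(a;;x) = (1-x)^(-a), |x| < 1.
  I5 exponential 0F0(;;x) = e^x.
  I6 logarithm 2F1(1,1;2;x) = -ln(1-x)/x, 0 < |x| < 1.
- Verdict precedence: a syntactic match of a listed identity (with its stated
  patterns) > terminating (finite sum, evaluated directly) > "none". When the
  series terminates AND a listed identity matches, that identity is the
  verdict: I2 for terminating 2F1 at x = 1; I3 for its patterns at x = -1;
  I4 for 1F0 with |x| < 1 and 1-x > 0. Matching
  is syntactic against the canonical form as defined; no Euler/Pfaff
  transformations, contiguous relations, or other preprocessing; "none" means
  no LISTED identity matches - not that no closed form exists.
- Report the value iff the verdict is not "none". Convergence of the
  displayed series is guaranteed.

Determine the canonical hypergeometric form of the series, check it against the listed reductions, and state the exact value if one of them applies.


At argument \frac{1}{9}: a 0F0 with upper {-}, lower {-}, scaled by C = \frac{4}{3}. Verdict: exponential (I5) fires (the 0F0 exponential series at x = \frac{1}{9}). Its exact value is \frac{4}{3} \cdot e^{\frac{1}{9}}.

Key observation: from the first term \frac{4}{3}: (1)_k (C = 4/3) is k! itself.
Term ratio: r(k) = \frac{1}{9} * 1 / [(k+1)] - rational; roots negated = parameters, x = \frac{1}{9}, C = \frac{4}{3}.


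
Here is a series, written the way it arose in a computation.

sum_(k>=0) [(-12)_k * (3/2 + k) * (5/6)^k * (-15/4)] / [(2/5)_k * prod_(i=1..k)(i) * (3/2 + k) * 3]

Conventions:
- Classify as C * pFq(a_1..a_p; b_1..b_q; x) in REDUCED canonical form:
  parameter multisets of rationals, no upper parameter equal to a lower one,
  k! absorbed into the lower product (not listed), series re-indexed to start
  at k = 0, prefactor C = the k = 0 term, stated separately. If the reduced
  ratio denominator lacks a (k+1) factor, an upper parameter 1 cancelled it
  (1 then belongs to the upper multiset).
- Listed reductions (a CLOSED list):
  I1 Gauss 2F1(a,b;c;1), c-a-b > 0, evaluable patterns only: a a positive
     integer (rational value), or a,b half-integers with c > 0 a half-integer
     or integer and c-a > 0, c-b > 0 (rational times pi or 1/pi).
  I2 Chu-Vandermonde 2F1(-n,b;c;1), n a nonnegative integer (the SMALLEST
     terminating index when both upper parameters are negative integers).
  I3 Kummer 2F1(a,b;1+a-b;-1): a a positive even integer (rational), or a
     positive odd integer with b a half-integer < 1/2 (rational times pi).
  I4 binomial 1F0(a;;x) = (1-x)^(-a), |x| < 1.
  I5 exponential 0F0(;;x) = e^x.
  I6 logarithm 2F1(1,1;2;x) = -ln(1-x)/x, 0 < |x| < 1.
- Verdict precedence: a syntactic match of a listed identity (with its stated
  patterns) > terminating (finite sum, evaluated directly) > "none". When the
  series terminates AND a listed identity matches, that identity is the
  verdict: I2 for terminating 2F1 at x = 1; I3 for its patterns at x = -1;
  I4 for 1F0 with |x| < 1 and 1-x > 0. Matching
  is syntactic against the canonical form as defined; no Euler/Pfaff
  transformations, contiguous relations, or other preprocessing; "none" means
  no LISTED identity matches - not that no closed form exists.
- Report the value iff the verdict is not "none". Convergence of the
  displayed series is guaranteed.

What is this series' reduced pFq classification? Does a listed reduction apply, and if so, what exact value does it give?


With C = -5/4: the canonical form is 1F1(-12; 2/5; 5/6). Verdict: terminating - upper parameter -12 makes this a finite sum (last index 12), evaluated exactly. Exact value: -266052721937334311977968605/102328520275537993855401984.

Key step: with t_0 = -5/4, the factor k + 3/2 cancels (top and bottom), leaving C = -5/4, x = 5/6.
Adjacent-term ratio: r(k) = (5/6) * (k-12) / [(k+2/5) (k+1)] - poly over poly, x = (5/6) from leading terms; C = -5/4 at k = 0.


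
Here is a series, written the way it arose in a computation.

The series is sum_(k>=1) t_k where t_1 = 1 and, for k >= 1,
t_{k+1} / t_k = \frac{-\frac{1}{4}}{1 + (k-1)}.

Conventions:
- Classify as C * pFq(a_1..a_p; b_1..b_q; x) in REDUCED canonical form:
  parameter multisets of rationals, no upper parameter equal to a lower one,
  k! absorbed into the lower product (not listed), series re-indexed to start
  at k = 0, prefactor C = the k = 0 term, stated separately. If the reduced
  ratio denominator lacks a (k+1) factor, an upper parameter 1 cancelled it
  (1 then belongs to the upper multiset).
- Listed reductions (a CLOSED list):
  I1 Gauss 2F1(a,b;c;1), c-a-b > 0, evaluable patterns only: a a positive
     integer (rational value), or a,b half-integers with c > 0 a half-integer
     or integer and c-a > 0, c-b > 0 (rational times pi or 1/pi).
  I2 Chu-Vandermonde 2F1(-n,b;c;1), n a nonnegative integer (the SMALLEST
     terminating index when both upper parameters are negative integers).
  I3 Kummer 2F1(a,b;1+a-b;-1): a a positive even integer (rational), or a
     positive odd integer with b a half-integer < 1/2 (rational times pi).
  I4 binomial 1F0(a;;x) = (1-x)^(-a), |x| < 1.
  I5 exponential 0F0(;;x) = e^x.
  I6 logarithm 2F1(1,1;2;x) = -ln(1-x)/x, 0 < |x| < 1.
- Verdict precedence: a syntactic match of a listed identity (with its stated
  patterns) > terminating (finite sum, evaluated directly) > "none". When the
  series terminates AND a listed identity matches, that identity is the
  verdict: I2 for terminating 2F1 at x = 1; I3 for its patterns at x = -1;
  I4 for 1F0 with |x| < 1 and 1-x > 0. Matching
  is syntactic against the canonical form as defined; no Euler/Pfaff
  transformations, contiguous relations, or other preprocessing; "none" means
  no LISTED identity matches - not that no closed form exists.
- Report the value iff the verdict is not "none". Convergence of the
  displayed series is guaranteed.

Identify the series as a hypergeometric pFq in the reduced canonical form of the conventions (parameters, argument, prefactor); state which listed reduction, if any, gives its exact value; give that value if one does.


Key step: x = -\frac{1}{4} and roots of the ratio polynomials (prefactor 1) are the negated parameters.
Adjacent-term ratio: r(k) = -\frac{1}{4} * 1 / [(k+1)] - poly over poly, x = -\frac{1}{4} from leading terms; C = 1 at k = 0.

x = -\frac{1}{4} here; the reduced form reads 0F0, upper {-}, lower {-}, C = 1. Verdict (x = -\frac{1}{4}): exponential (I5) applies (the 0F0 exponential series at x = -\frac{1}{4}). Its exact value is e^{-\frac{1}{4}}.


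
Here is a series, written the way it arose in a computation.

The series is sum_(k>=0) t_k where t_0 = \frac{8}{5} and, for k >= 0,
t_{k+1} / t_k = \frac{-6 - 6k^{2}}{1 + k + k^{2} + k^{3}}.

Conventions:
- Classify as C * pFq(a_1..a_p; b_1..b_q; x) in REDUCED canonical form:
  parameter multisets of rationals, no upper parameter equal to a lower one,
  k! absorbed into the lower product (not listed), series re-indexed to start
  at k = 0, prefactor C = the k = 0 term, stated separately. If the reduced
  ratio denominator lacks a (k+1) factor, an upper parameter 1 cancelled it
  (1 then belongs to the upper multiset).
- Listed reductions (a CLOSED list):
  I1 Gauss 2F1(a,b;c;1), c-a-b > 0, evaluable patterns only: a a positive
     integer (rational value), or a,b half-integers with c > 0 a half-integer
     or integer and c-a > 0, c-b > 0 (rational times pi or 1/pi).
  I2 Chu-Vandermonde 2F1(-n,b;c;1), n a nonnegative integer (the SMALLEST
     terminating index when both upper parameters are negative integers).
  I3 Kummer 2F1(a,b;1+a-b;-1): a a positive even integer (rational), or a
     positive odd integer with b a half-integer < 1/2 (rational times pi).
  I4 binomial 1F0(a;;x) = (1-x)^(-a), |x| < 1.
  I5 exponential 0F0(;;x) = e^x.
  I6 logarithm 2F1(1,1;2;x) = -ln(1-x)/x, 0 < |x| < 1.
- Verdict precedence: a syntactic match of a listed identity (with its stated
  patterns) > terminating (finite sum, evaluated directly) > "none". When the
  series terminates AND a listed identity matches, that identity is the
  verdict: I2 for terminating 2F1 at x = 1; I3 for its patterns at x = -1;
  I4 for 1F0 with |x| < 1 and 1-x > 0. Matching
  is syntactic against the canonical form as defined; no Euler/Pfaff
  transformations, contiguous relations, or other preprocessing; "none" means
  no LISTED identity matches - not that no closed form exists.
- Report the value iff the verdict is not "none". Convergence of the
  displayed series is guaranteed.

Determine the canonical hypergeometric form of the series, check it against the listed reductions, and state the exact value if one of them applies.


Key step: t_0 being \frac{8}{5}, roots of the ratio polynomials (C = 8/5, x = -6) are the negated parameters.
Adjacent-term ratio: r(k) = -6 * 1 / [(k+1)] - rational in k, leading ratio -6; with t_0 = \frac{8}{5}, classification follows.

Canonical form: C = \frac{8}{5} times 0F0 with upper {-}, lower {-}, x = -6. Verdict (x = -6): the exponential series (I5) applies (the 0F0 exponential series at x = -6). Its exact value is \frac{8}{5} \cdot e^{-6}.


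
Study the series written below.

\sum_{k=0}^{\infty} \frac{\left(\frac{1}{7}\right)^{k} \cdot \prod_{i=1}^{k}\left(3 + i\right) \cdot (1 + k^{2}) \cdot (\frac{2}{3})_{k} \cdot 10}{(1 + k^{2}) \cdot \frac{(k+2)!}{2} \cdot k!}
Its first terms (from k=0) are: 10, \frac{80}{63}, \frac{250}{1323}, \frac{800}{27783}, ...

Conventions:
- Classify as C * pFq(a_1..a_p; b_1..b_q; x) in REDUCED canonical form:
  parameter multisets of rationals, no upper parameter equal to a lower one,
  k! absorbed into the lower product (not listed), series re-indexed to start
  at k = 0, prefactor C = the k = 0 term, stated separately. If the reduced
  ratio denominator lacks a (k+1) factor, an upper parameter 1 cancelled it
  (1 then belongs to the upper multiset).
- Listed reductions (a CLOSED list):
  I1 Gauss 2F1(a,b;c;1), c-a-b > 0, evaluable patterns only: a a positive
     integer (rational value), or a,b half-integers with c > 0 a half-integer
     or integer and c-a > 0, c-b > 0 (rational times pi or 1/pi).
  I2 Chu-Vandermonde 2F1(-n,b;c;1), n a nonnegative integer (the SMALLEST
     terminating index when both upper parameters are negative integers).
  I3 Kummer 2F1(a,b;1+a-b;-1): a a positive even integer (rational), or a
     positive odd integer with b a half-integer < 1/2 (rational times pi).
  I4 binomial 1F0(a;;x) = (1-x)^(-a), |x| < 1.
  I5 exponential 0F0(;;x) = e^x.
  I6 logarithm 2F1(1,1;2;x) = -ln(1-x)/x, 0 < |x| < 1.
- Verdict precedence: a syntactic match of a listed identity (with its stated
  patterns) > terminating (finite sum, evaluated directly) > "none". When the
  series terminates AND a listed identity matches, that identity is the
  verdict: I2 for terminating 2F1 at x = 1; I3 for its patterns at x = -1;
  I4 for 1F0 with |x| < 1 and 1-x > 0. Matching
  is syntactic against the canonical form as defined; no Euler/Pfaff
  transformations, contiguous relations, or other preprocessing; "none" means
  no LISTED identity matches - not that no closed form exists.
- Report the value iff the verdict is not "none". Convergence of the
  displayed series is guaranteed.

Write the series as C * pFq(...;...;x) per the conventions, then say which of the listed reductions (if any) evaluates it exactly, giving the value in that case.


First insight: t_0 being 10, the factor k^2 + 1 cancels (top and bottom), leaving C = 10.
Consecutive-term ratio: r(k) = \frac{1}{7} * (k+\frac{2}{3}) (k+4) / [(k+3) (k+1)] ; factor over Q: parameters, x = \frac{1}{7}, and C = 10.

Classification (C = 10): 2F1 with upper {\frac{2}{3}, 4}, lower {3}, argument x = \frac{1}{7}. Verdict: none. A 2F1 with upper {\frac{2}{3}, 4} fits none of I1-I6 at x = \frac{1}{7}; the sum runs forever.


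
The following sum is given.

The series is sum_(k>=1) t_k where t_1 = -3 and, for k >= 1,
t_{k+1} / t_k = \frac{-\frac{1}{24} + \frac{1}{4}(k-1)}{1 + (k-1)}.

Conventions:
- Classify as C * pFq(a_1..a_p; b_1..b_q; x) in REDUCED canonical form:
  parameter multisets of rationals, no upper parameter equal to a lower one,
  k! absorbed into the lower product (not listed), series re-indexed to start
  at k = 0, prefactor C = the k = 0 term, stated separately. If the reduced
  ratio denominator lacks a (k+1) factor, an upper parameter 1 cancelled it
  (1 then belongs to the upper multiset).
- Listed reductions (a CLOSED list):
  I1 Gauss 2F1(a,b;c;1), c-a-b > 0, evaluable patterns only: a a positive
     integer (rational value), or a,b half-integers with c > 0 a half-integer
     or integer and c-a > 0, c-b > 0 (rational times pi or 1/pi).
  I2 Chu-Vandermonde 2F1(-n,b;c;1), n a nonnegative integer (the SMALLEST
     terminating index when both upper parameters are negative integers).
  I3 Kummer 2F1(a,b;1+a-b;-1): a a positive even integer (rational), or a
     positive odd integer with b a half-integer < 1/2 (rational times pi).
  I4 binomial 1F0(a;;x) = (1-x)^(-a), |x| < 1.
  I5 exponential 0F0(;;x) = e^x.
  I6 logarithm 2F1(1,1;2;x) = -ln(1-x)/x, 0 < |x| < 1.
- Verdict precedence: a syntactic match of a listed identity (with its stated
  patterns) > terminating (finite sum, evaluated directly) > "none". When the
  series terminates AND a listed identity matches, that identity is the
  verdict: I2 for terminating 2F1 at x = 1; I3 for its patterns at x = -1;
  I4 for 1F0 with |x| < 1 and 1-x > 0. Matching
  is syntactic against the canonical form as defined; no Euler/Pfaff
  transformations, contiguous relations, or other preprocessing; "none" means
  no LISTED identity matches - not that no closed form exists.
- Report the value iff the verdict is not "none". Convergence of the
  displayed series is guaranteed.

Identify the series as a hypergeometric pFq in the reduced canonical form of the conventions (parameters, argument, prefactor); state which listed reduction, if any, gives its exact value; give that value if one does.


Classification (C = -3): 1F0 with upper {-\frac{1}{6}}, lower {-}, argument x = \frac{1}{4}. Verdict (x = \frac{1}{4}): binomial (I4) applies (the 1F0 binomial series: exponent 1/6, x = \frac{1}{4}). Hence: \left(-3\right) \cdot \left(\frac{3}{4}\right)^{\frac{1}{6}}.

The tell: from the first term -3: roots of the ratio polynomials (C = -3) are the negated parameters.
Term ratio: r(k) = \frac{1}{4} * (k-\frac{1}{6}) / [(k+1)] - rational in k, leading ratio \frac{1}{4}; with t_0 = -3, classification follows.


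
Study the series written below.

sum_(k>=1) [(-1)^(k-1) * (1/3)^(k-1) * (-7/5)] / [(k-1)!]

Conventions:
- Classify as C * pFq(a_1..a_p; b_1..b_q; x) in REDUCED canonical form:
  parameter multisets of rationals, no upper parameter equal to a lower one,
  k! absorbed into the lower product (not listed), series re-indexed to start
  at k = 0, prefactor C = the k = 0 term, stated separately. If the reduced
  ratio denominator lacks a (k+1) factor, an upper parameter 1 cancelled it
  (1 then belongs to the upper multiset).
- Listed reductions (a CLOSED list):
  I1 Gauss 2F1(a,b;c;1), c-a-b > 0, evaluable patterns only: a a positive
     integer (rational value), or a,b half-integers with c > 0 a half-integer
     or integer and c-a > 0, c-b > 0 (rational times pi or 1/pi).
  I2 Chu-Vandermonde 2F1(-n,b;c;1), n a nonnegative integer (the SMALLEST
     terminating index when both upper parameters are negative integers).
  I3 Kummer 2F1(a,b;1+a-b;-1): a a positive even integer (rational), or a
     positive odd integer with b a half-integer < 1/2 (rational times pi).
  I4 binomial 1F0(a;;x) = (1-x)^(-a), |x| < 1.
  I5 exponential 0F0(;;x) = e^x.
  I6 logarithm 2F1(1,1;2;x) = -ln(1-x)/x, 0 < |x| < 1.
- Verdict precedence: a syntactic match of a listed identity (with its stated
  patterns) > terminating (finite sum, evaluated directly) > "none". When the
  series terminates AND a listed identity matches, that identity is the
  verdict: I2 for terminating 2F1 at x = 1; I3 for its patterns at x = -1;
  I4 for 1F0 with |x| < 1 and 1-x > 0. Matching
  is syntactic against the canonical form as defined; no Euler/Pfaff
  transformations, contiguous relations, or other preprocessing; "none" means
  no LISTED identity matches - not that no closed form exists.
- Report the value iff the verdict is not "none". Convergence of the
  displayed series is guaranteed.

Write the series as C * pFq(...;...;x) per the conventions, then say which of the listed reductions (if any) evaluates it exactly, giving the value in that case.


First insight: from the first term -7/5: the (-1)^k factor (C = -7/5) folds into the argument's sign.
Consecutive-term ratio: r(k) = (-1/3) * 1 / [(k+1)] ; factor over Q: parameters, x = (-1/3), and C = -7/5.

This is -7/5 * 0F0(-; -; -1/3) in reduced canonical form. Verdict (x = -1/3): the I5 exponential reduction applies (the 0F0 exponential series at x = -1/3). Sum: (-7/5) * e^(-1/3).


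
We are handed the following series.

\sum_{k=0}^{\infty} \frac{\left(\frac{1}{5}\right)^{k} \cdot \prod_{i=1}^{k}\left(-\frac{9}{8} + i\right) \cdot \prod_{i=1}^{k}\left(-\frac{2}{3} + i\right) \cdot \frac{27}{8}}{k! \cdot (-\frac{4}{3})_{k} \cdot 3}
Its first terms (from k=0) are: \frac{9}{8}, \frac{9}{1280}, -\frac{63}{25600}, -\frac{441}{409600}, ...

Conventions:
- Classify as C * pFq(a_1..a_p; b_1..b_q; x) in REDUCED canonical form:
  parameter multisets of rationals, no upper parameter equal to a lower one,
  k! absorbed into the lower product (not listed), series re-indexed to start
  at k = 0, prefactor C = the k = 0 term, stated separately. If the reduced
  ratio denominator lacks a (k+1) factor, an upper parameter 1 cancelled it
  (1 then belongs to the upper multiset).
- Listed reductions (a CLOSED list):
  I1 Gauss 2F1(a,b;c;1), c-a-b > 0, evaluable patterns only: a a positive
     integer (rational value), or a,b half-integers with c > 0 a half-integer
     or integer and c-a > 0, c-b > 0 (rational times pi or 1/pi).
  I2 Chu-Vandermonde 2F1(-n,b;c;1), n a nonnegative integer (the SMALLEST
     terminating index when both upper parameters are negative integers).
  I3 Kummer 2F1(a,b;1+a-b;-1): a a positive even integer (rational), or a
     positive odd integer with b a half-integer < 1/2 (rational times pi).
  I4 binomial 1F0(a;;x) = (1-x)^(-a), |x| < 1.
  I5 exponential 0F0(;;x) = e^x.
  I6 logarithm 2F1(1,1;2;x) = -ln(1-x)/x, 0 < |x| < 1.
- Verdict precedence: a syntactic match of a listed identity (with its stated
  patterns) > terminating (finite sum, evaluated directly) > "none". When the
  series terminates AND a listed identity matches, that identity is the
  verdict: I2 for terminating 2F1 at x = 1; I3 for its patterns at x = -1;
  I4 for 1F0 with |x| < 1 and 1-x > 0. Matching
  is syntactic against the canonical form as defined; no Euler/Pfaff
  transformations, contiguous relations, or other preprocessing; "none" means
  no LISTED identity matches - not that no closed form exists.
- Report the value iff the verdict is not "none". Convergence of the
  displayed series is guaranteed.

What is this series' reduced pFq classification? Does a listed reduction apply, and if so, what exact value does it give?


The tell: with t_0 = \frac{9}{8}, the constant factors (C = 9/8, x = 1/5) combine into one prefactor.
Step ratio: r(k) = \frac{1}{5} * (k-\frac{1}{8}) (k+\frac{1}{3}) / [(k-\frac{4}{3}) (k+1)] - rational in k. x = \frac{1}{5}; t_0 = \frac{9}{8}; negate the roots.

With C = \frac{9}{8}: the canonical form is 2F1(-\frac{1}{8}, \frac{1}{3}; -\frac{4}{3}; \frac{1}{5}). Verdict: none - at argument \frac{1}{5} the multisets {-\frac{1}{8}, \frac{1}{3}} ; {-\frac{4}{3}} match no listed identity.


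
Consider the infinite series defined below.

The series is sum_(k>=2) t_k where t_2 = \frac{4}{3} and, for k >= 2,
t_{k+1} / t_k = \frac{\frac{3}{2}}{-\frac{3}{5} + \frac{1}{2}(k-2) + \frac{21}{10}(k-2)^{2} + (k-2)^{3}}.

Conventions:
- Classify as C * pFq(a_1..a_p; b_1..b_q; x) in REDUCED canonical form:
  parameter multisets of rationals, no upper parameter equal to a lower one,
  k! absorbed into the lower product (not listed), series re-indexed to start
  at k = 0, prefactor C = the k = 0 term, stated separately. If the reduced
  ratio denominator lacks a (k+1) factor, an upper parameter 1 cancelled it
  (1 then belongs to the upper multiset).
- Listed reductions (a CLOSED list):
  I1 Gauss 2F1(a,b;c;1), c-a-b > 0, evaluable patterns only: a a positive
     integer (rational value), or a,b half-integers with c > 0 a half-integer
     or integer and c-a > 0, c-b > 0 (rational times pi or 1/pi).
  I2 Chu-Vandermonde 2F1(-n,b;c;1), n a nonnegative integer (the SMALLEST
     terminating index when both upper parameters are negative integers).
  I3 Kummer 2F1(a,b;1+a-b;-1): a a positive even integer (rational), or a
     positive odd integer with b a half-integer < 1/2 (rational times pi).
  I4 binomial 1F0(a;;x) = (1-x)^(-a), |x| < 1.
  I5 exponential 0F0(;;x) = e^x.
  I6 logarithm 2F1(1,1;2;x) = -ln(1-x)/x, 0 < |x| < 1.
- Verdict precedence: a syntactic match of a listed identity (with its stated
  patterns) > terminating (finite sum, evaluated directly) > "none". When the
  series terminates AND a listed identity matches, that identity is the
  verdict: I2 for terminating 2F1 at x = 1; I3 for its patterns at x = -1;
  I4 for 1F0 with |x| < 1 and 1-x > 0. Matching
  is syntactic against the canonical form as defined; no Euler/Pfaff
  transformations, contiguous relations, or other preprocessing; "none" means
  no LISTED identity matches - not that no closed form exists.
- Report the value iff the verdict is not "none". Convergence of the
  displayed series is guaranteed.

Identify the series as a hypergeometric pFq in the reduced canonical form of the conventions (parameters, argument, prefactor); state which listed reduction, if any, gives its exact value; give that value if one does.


At argument \frac{3}{2}: a 0F2 with upper {-}, lower {-\frac{2}{5}, \frac{3}{2}}, scaled by C = \frac{4}{3}. Verdict: none (x = \frac{3}{2}): each listed identity misses the multisets {-} ; {-\frac{2}{5}, \frac{3}{2}}.

Key step: from the first term \frac{4}{3}: factor the ratio over Q (C = 4/3): negated roots = parameters.
Adjacent-term ratio: r(k) = \frac{3}{2} * 1 / [(k-\frac{2}{5}) (k+\frac{3}{2}) (k+1)] - rational in k. x = \frac{3}{2}; t_0 = \frac{4}{3}; negate the roots.


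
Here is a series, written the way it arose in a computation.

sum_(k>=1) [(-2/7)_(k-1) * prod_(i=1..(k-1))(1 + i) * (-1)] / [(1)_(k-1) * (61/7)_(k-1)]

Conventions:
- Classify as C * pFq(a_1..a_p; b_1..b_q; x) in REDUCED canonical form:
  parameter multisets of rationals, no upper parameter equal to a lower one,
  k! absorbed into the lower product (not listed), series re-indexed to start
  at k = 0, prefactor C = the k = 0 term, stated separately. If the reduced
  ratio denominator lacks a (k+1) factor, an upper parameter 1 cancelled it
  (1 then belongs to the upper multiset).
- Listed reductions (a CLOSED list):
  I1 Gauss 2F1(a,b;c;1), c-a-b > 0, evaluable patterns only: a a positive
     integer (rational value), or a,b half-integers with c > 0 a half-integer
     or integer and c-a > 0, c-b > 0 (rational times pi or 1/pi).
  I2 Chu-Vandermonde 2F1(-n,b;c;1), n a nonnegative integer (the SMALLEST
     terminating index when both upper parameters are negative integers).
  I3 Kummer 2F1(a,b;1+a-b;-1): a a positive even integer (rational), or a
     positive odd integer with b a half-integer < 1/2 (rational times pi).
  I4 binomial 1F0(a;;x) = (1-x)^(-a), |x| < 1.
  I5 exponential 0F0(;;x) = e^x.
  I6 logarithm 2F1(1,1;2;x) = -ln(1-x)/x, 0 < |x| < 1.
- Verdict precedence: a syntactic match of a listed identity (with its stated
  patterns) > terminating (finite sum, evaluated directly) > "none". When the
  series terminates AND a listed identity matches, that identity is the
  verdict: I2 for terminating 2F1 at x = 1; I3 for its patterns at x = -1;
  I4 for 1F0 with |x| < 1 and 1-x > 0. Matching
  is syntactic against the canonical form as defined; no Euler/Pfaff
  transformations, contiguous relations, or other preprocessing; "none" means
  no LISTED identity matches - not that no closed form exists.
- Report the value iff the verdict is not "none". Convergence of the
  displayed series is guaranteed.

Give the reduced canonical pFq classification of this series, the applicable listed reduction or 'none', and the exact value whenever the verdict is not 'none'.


Key step: from the first term -1: the running product (prefactor -1) telescopes to a rising factorial.
Term ratio: r(k) = 1 * (k-2/7) (k+2) / [(k+61/7) (k+1)] ; factor over Q: parameters, x = 1, and C = -1.

The series (x = 1) is 2F1: upper {-2/7, 2}, lower {61/7}, prefactor -1. Verdict: the Gauss summation I1 applies (x = 1: the Gamma ratio telescopes since c-a-b = 7 > 0 and a = 2 in Z>0). Hence: -1269/1372.


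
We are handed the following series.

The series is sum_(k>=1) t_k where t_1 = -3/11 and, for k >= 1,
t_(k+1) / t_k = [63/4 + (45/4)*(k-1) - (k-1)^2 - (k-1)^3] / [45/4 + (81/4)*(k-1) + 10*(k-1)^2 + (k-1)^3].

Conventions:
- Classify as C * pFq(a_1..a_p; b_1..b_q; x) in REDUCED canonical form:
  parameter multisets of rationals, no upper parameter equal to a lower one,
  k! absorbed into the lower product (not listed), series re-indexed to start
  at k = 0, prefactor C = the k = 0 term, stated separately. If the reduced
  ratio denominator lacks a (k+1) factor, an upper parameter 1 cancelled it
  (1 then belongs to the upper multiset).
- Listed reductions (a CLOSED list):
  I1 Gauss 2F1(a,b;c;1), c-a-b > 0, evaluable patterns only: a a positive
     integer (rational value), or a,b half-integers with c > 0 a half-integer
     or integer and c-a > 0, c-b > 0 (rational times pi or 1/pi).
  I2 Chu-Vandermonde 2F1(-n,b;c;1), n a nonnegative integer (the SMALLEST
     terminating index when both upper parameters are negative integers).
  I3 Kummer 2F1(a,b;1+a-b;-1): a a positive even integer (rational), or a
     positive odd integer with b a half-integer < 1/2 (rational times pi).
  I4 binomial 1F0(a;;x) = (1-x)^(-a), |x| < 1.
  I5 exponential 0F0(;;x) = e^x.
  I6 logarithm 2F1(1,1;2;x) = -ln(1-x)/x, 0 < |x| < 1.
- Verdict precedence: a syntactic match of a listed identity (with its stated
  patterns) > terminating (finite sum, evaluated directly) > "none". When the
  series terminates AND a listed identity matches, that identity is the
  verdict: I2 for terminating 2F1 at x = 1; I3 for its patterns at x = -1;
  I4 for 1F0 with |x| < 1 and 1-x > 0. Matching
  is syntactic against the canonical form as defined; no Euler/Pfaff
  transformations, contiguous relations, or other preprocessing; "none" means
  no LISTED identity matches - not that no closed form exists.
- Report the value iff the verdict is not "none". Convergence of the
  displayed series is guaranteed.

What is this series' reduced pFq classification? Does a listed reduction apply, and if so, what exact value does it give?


Prefactor -3/11, argument -1: 2F1 with upper {-7/2, 3} over lower {15/2}. Verdict: Kummer's theorem (I3) applies (x = -1; c = 15/2 equals 1+a-b for upper {-7/2, 3}: listed pattern). Value: (-2457/8192) * pi.

The tell: t_0 being -3/11, factor the ratio over Q (C = -3/11, x = -1): negated roots = parameters.
Term ratio: r(k) = (-1) * (k-7/2) (k+3) / [(k+15/2) (k+1)] - rational; roots negated = parameters, x = (-1), C = -3/11.


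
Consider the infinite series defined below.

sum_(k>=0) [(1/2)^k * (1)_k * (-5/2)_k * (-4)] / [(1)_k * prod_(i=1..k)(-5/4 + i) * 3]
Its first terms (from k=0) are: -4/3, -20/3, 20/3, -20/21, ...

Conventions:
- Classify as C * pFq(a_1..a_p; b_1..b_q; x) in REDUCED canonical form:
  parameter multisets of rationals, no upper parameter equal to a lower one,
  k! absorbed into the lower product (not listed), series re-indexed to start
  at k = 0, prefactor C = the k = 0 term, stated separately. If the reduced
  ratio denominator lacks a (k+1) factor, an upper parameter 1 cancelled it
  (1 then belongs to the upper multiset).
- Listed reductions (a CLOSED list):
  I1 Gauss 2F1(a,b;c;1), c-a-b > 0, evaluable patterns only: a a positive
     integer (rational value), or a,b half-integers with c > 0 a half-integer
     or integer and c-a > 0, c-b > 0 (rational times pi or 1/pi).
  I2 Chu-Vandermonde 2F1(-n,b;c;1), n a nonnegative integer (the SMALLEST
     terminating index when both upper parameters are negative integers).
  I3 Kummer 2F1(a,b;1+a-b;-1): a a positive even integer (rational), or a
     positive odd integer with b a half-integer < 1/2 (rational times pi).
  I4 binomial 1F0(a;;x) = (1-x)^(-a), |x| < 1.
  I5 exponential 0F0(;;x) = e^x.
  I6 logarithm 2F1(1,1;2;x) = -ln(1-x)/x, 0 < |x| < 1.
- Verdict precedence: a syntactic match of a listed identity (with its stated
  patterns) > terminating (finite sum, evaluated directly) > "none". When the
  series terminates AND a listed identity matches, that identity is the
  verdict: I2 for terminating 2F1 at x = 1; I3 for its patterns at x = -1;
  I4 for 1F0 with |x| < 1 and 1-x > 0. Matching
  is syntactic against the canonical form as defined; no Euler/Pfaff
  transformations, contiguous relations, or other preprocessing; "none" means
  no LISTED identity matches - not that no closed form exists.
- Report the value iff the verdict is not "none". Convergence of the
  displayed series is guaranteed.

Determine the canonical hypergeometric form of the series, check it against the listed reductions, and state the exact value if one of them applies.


The series (x = 1/2) is 2F1: upper {-5/2, 1}, lower {-1/4}, prefactor -4/3. Verdict: none here - no I1-I6 shape fits x = 1/2 with lower {-1/4}.

Key observation: t_0 = -4/3 here, and the lower running product (C = -4/3) is a rising factorial.
Ratio: r(k) = (1/2) * (k-5/2) (k+1) / [(k-1/4) (k+1)] - rational in k, leading ratio (1/2); with t_0 = -4/3, classification follows.
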